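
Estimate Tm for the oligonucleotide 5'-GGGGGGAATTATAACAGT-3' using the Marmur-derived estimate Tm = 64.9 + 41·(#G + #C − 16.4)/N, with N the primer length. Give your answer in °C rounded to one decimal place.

45.8°C

Base counts: A=6, T=4, G=7, C=1; G+C = 8, N = 18.
Tm = 64.9 + 41·(8 − 16.4)/18 = 64.9 + -344.40/18 = 45.8°C.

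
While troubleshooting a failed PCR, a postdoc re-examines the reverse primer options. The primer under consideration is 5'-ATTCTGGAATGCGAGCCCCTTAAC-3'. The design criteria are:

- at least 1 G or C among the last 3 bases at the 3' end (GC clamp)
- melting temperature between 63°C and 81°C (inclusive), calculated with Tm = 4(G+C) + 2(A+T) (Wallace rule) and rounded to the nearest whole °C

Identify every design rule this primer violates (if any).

Base counts: A=6, T=6, G=5, C=7 (length 24).
GC clamp: 3' end AAC has 1 G/C ✓
Tm: Tm = 2·12 + 4·12 = 72°C ✓

Meets all criteria.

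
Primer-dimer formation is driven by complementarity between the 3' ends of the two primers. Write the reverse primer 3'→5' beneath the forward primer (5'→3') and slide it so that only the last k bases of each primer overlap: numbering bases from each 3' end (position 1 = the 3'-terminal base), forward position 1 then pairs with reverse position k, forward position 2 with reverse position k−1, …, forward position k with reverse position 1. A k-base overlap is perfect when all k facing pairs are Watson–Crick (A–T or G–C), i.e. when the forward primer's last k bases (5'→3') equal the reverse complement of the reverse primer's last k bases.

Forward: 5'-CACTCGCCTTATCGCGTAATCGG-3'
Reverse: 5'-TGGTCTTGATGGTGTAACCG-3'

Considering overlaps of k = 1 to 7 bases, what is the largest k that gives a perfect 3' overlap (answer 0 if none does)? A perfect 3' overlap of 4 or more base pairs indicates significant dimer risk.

Last 7 bases (5'→3') — forward …TAATCGG, reverse …GTAACCG.
Reverse complement of the reverse primer's last 7 bases: CGGTTAC; its first k bases are the reverse complement of the reverse primer's last k bases, so a perfect k-base overlap needs the forward primer's last k bases to equal them.
Comparing (forward last k vs required): k=1: G vs C ✗; k=2: GG vs CG ✗; k=3: CGG vs CGG ✓; k=4: TCGG vs CGGT ✗; k=5: ATCGG vs CGGTT ✗; k=6: AATCGG vs CGGTTA ✗; k=7: TAATCGG vs CGGTTAC ✗.
Only k = 3 is perfect, so the longest perfect 3' overlap is 3.

Longest perfect overlap: 3 complementary base pairs; below the dimer-risk threshold (threshold 4).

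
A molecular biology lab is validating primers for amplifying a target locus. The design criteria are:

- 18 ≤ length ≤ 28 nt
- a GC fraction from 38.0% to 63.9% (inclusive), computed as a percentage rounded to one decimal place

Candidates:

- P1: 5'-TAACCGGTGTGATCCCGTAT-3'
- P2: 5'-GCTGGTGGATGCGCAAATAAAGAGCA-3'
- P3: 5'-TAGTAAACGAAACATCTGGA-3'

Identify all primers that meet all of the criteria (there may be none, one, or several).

P1 (20 nt, A=4 T=6 G=5 C=5): length 20 ✓; GC 10/20 = 50.0% ✓ — passes.
P2 (26 nt, A=9 T=4 G=9 C=4): length 26 ✓; GC 13/26 = 50.0% ✓ — passes.
P3 (20 nt, A=9 T=4 G=4 C=3): length 20 ✓; GC 7/20 = 35.0%, outside 38.0–63.9% ✗ — fails.

P1 and P2.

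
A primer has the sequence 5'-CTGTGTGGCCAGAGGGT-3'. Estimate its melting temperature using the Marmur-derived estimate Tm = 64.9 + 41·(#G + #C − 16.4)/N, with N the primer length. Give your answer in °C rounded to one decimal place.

Base counts: A=2, T=4, G=8, C=3; G+C = 11, N = 17.
Tm = 64.9 + 41·(11 − 16.4)/17 = 64.9 + -221.40/17 = 51.9°C.

51.9°C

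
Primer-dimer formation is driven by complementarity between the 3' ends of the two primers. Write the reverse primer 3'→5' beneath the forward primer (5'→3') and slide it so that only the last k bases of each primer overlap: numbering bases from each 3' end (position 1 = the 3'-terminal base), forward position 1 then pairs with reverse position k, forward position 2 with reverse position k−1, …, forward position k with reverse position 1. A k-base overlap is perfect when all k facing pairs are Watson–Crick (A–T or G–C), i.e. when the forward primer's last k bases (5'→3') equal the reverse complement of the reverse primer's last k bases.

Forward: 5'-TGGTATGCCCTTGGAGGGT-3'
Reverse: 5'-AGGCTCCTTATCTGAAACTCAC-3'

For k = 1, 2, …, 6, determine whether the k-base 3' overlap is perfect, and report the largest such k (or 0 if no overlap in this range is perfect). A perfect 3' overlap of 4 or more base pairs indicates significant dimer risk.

Longest perfect overlap: 2 complementary base pairs; below the dimer-risk threshold (threshold 4).

Last 6 bases (5'→3') — forward …GAGGGT, reverse …ACTCAC.
Reverse complement of the reverse primer's last 6 bases: GTGAGT; its first k bases are the reverse complement of the reverse primer's last k bases, so a perfect k-base overlap needs the forward primer's last k bases to equal them.
Comparing (forward last k vs required): k=1: T vs G ✗; k=2: GT vs GT ✓; k=3: GGT vs GTG ✗; k=4: GGGT vs GTGA ✗; k=5: AGGGT vs GTGAG ✗; k=6: GAGGGT vs GTGAGT ✗.
Only k = 2 is perfect, so the longest perfect 3' overlap is 2.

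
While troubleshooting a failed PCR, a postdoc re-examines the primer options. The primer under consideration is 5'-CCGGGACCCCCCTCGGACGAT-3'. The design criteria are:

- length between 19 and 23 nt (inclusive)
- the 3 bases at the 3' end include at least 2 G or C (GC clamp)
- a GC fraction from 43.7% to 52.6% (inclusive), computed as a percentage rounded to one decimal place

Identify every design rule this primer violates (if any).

Base counts: A=3, T=2, G=6, C=10 (length 21).
length: length 21 ✓
GC clamp: 3' end GAT has 1 G/C, need ≥2 ✗
GC content: GC 16/21 = 76.2%, outside 43.7–52.6% ✗

Fails: GC clamp, GC content.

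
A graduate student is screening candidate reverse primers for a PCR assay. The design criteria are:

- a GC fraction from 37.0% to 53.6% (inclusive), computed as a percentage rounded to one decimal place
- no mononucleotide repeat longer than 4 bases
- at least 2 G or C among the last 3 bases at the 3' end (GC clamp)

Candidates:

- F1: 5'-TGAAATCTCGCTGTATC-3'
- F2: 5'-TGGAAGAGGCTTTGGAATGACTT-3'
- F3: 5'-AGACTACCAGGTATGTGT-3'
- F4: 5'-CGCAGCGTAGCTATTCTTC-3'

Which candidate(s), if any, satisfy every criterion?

F1 (17 nt, A=4 T=6 G=3 C=4): GC 7/17 = 41.2% ✓; longest run = 3 ✓; 3' end ATC has 1 G/C, need ≥2 ✗ — fails.
F2 (23 nt, A=6 T=7 G=8 C=2): GC 10/23 = 43.5% ✓; longest run = 3 ✓; 3' end CTT has 1 G/C, need ≥2 ✗ — fails.
F3 (18 nt, A=5 T=5 G=5 C=3): GC 8/18 = 44.4% ✓; longest run = 2 ✓; 3' end TGT has 1 G/C, need ≥2 ✗ — fails.
F4 (19 nt, A=3 T=6 G=4 C=6): GC 10/19 = 52.6% ✓; longest run = 2 ✓; 3' end TTC has 1 G/C, need ≥2 ✗ — fails.

None of the candidates satisfy all criteria.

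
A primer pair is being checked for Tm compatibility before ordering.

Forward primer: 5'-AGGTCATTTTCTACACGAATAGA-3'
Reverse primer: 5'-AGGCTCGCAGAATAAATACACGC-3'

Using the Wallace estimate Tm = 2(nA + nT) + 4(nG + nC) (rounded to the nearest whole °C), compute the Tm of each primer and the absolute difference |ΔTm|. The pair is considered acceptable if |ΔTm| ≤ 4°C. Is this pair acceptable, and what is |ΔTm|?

Forward: A=8 T=7 G=4 C=4 → Tm = 2·15 + 4·8 = 62°C.
Reverse: A=9 T=3 G=5 C=6 → Tm = 2·12 + 4·11 = 68°C.
|ΔTm| = |62 − 68| = 6°C, > 4°C.

|ΔTm| = 6°C; the pair is not acceptable.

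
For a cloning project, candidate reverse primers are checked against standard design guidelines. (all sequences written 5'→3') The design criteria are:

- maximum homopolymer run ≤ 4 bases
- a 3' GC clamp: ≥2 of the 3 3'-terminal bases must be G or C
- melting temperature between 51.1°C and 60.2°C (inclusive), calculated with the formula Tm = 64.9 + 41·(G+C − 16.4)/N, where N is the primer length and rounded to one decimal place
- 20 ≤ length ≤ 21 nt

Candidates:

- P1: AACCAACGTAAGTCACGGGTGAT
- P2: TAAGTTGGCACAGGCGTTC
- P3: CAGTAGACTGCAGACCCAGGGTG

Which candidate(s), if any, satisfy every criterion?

P1 (23 nt, A=8 T=4 G=6 C=5): longest run = 3 ✓; 3' end GAT has 1 G/C, need ≥2 ✗; Tm = 64.9 + 41·(11 − 16.4)/23 = 55.3°C ✓; length 23, outside 20–21 ✗ — fails.
P2 (19 nt, A=4 T=5 G=6 C=4): longest run = 2 ✓; 3' end TTC has 1 G/C, need ≥2 ✗; Tm = 64.9 + 41·(10 − 16.4)/19 = 51.1°C ✓; length 19, outside 20–21 ✗ — fails.
P3 (23 nt, A=6 T=3 G=8 C=6): longest run = 3 ✓; 3' end GTG has 2 G/C ✓; Tm = 64.9 + 41·(14 − 16.4)/23 = 60.6°C, outside 51.1–60.2°C ✗; length 23, outside 20–21 ✗ — fails.

None of the candidates satisfy all criteria.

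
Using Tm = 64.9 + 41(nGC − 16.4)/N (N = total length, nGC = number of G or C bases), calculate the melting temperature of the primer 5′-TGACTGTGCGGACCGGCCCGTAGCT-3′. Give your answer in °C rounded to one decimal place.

Base counts: A=3, T=5, G=9, C=8; G+C = 17, N = 25.
Tm = 64.9 + 41·(17 − 16.4)/25 = 64.9 + 24.60/25 = 65.9°C.

65.9°C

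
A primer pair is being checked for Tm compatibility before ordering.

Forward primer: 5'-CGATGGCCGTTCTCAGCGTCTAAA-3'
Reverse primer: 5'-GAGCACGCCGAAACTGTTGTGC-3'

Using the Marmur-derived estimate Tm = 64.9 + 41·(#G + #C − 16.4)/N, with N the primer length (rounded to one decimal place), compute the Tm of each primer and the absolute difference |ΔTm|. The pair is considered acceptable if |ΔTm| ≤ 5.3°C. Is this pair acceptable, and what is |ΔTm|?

Forward: G+C = 13, N = 24 → Tm = 64.9 + 41·(13 − 16.4)/24 = 59.1°C.
Reverse: G+C = 13, N = 22 → Tm = 64.9 + 41·(13 − 16.4)/22 = 58.6°C.
|ΔTm| = |59.1 − 58.6| = 0.5°C, ≤ 5.3°C.

|ΔTm| = 0.5°C; the pair is acceptable.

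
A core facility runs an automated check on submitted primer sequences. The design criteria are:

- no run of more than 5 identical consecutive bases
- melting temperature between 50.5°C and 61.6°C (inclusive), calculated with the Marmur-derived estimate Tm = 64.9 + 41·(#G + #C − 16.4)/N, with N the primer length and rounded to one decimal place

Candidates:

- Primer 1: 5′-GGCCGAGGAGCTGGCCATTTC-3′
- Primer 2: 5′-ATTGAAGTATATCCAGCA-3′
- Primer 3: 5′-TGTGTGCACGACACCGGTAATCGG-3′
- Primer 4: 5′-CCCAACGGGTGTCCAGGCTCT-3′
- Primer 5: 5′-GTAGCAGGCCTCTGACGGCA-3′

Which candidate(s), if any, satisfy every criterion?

Primer 1 (21 nt, A=3 T=4 G=8 C=6): longest run = 3 ✓; Tm = 64.9 + 41·(14 − 16.4)/21 = 60.2°C ✓ — passes.
Primer 2 (18 nt, A=7 T=5 G=3 C=3): longest run = 2 ✓; Tm = 64.9 + 41·(6 − 16.4)/18 = 41.2°C, outside 50.5–61.6°C ✗ — fails.
Primer 3 (24 nt, A=5 T=5 G=8 C=6): longest run = 2 ✓; Tm = 64.9 + 41·(14 − 16.4)/24 = 60.8°C ✓ — passes.
Primer 4 (21 nt, A=3 T=4 G=6 C=8): longest run = 3 ✓; Tm = 64.9 + 41·(14 − 16.4)/21 = 60.2°C ✓ — passes.
Primer 5 (20 nt, A=4 T=3 G=7 C=6): longest run = 2 ✓; Tm = 64.9 + 41·(13 − 16.4)/20 = 57.9°C ✓ — passes.

Primer 1, Primer 3, Primer 4 and Primer 5.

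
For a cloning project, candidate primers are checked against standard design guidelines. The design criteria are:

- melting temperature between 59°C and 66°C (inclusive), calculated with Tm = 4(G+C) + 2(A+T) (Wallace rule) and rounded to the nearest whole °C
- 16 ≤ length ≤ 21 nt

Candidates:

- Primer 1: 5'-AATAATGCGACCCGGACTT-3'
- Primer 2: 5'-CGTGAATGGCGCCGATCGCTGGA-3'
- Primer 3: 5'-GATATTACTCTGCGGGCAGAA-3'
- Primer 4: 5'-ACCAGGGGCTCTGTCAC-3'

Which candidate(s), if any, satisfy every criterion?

Primer 3 only.

Primer 1 (19 nt, A=6 T=4 G=4 C=5): Tm = 2·10 + 4·9 = 56°C, outside 59–66°C ✗; length 19 ✓ — fails.
Primer 2 (23 nt, A=4 T=4 G=9 C=6): Tm = 2·8 + 4·15 = 76°C, outside 59–66°C ✗; length 23, outside 16–21 ✗ — fails.
Primer 3 (21 nt, A=6 T=5 G=6 C=4): Tm = 2·11 + 4·10 = 62°C ✓; length 21 ✓ — passes.
Primer 4 (17 nt, A=3 T=3 G=5 C=6): Tm = 2·6 + 4·11 = 56°C, outside 59–66°C ✗; length 17 ✓ — fails.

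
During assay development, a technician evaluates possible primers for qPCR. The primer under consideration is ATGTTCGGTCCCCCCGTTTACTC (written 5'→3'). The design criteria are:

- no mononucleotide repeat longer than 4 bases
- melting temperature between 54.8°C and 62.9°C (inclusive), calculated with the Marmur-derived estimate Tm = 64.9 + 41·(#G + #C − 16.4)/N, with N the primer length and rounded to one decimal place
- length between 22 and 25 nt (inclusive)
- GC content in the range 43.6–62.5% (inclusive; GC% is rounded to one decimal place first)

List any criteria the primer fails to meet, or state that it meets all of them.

Base counts: A=2, T=8, G=4, C=9 (length 23).
homopolymer run: longest run = 6, exceeds 4 ✗
Tm: Tm = 64.9 + 41·(13 − 16.4)/23 = 58.8°C ✓
length: length 23 ✓
GC content: GC 13/23 = 56.5% ✓

Fails: homopolymer run.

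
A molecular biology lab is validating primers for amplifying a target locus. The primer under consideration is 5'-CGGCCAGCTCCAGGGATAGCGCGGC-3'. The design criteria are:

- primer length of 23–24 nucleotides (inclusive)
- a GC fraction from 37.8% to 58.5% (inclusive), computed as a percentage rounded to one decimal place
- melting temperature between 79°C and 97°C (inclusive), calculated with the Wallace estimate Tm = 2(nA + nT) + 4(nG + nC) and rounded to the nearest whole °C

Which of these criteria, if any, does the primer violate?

Base counts: A=4, T=2, G=10, C=9 (length 25).
length: length 25, outside 23–24 ✗
GC content: GC 19/25 = 76.0%, outside 37.8–58.5% ✗
Tm: Tm = 2·6 + 4·19 = 88°C ✓

Fails: length, GC content.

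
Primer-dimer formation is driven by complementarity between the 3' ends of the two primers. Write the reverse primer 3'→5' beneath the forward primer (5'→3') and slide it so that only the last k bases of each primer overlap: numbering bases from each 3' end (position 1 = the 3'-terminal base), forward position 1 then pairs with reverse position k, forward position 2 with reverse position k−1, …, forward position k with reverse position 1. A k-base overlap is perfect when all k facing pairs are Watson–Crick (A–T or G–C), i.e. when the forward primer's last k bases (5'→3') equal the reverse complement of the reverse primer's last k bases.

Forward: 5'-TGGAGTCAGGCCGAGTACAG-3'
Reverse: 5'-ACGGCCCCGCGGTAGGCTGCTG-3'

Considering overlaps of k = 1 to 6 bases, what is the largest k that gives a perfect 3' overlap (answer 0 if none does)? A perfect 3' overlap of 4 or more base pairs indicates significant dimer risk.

Longest perfect overlap: 3 complementary base pairs; below the dimer-risk threshold (threshold 4).

Last 6 bases (5'→3') — forward …GTACAG, reverse …CTGCTG.
Reverse complement of the reverse primer's last 6 bases: CAGCAG; its first k bases are the reverse complement of the reverse primer's last k bases, so a perfect k-base overlap needs the forward primer's last k bases to equal them.
Comparing (forward last k vs required): k=1: G vs C ✗; k=2: AG vs CA ✗; k=3: CAG vs CAG ✓; k=4: ACAG vs CAGC ✗; k=5: TACAG vs CAGCA ✗; k=6: GTACAG vs CAGCAG ✗.
Only k = 3 is perfect, so the longest perfect 3' overlap is 3.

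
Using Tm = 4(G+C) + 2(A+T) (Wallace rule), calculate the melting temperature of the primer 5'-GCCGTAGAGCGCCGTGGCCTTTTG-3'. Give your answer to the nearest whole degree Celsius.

Base counts: A=2, T=6, G=9, C=7 (length 24).
Tm = 2·(2+6) + 4·(9+7) = 2·8 + 4·16 = 16 + 64 = 80°C.

80°C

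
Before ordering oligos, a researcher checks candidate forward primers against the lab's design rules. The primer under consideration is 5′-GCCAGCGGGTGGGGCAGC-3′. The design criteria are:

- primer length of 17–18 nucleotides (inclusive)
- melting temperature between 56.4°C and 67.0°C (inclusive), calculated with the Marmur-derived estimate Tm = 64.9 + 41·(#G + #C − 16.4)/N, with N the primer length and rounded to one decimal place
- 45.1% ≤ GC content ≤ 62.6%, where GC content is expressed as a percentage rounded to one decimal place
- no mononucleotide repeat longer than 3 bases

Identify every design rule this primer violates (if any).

Base counts: A=2, T=1, G=10, C=5 (length 18).
length: length 18 ✓
Tm: Tm = 64.9 + 41·(15 − 16.4)/18 = 61.7°C ✓
GC content: GC 15/18 = 83.3%, outside 45.1–62.6% ✗
homopolymer run: longest run = 4, exceeds 3 ✗

Fails: GC content, homopolymer run.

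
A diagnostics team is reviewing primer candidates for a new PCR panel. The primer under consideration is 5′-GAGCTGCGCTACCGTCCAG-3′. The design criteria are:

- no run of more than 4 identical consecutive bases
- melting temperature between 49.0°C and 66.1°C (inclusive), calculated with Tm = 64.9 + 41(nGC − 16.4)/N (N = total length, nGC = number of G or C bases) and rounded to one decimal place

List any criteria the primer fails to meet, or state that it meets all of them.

Meets all criteria.

Base counts: A=3, T=3, G=6, C=7 (length 19).
homopolymer run: longest run = 2 ✓
Tm: Tm = 64.9 + 41·(13 − 16.4)/19 = 57.6°C ✓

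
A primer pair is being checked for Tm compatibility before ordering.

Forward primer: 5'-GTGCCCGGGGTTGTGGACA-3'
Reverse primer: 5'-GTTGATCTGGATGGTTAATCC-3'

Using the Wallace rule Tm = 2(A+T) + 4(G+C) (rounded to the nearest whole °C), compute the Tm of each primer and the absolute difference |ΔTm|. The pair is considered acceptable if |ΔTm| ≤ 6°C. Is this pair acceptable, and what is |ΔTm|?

|ΔTm| = 4°C; the pair is acceptable.

Forward: A=2 T=4 G=9 C=4 → Tm = 2·6 + 4·13 = 64°C.
Reverse: A=4 T=8 G=6 C=3 → Tm = 2·12 + 4·9 = 60°C.
|ΔTm| = |64 − 60| = 4°C, ≤ 6°C.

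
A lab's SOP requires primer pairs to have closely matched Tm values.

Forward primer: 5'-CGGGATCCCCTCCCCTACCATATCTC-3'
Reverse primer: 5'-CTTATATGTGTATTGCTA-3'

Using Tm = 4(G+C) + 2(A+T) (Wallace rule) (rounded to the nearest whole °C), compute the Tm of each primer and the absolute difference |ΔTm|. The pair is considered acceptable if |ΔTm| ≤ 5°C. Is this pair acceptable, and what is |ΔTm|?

|ΔTm| = 38°C; the pair is not acceptable.

Forward: A=4 T=6 G=3 C=13 → Tm = 2·10 + 4·16 = 84°C.
Reverse: A=4 T=9 G=3 C=2 → Tm = 2·13 + 4·5 = 46°C.
|ΔTm| = |84 − 46| = 38°C, > 5°C.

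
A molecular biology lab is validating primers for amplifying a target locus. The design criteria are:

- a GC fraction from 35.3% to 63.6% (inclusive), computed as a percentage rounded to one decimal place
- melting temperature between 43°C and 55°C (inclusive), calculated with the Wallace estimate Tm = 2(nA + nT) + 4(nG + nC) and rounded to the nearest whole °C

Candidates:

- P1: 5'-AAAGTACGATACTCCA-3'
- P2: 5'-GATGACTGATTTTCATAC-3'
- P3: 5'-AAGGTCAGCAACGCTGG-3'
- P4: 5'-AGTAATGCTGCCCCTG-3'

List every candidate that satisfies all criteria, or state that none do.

P1 (16 nt, A=7 T=3 G=2 C=4): GC 6/16 = 37.5% ✓; Tm = 2·10 + 4·6 = 44°C ✓ — passes.
P2 (18 nt, A=5 T=7 G=3 C=3): GC 6/18 = 33.3%, outside 35.3–63.6% ✗; Tm = 2·12 + 4·6 = 48°C ✓ — fails.
P3 (17 nt, A=5 T=2 G=6 C=4): GC 10/17 = 58.8% ✓; Tm = 2·7 + 4·10 = 54°C ✓ — passes.
P4 (16 nt, A=3 T=4 G=4 C=5): GC 9/16 = 56.3% ✓; Tm = 2·7 + 4·9 = 50°C ✓ — passes.

P1, P3 and P4.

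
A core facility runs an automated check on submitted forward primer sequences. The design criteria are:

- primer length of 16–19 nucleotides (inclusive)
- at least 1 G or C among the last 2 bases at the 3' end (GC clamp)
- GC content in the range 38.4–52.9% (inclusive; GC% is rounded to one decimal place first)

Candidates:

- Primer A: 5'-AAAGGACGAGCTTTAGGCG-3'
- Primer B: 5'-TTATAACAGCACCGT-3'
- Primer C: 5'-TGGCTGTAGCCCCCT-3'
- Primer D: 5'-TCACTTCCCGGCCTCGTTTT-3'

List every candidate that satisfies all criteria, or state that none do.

Primer A only.

Primer A (19 nt, A=6 T=3 G=7 C=3): length 19 ✓; 3' end CG has 2 G/C ✓; GC 10/19 = 52.6% ✓ — passes.
Primer B (15 nt, A=5 T=4 G=2 C=4): length 15, outside 16–19 ✗; 3' end GT has 1 G/C ✓; GC 6/15 = 40.0% ✓ — fails.
Primer C (15 nt, A=1 T=4 G=4 C=6): length 15, outside 16–19 ✗; 3' end CT has 1 G/C ✓; GC 10/15 = 66.7%, outside 38.4–52.9% ✗ — fails.
Primer D (20 nt, A=1 T=8 G=3 C=8): length 20, outside 16–19 ✗; 3' end TT has 0 G/C, need ≥1 ✗; GC 11/20 = 55.0%, outside 38.4–52.9% ✗ — fails.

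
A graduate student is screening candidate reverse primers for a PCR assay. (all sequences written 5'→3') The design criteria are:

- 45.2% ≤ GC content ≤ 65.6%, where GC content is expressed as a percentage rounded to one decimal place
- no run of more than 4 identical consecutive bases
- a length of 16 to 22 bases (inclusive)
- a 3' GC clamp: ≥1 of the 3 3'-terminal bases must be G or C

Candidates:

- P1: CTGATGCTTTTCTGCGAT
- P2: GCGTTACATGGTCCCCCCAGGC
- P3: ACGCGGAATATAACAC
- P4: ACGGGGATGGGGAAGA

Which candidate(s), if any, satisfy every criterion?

P1 (18 nt, A=2 T=8 G=4 C=4): GC 8/18 = 44.4%, outside 45.2–65.6% ✗; longest run = 4 ✓; length 18 ✓; 3' end GAT has 1 G/C ✓ — fails.
P2 (22 nt, A=3 T=4 G=6 C=9): GC 15/22 = 68.2%, outside 45.2–65.6% ✗; longest run = 6, exceeds 4 ✗; length 22 ✓; 3' end GGC has 3 G/C ✓ — fails.
P3 (16 nt, A=7 T=2 G=3 C=4): GC 7/16 = 43.8%, outside 45.2–65.6% ✗; longest run = 2 ✓; length 16 ✓; 3' end CAC has 2 G/C ✓ — fails.
P4 (16 nt, A=5 T=1 G=9 C=1): GC 10/16 = 62.5% ✓; longest run = 4 ✓; length 16 ✓; 3' end AGA has 1 G/C ✓ — passes.

P4 only.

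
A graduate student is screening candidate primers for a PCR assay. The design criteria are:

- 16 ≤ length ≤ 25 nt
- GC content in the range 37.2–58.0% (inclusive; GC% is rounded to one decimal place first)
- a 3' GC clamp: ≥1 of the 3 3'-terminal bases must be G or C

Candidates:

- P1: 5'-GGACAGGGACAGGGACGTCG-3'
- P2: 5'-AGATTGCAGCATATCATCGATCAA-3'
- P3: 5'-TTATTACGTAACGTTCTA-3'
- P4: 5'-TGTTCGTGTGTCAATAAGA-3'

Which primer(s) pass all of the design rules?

P1 (20 nt, A=5 T=1 G=10 C=4): length 20 ✓; GC 14/20 = 70.0%, outside 37.2–58.0% ✗; 3' end TCG has 2 G/C ✓ — fails.
P2 (24 nt, A=9 T=6 G=4 C=5): length 24 ✓; GC 9/24 = 37.5% ✓; 3' end CAA has 1 G/C ✓ — passes.
P3 (18 nt, A=5 T=8 G=2 C=3): length 18 ✓; GC 5/18 = 27.8%, outside 37.2–58.0% ✗; 3' end CTA has 1 G/C ✓ — fails.
P4 (19 nt, A=5 T=7 G=5 C=2): length 19 ✓; GC 7/19 = 36.8%, outside 37.2–58.0% ✗; 3' end AGA has 1 G/C ✓ — fails.

P2 only.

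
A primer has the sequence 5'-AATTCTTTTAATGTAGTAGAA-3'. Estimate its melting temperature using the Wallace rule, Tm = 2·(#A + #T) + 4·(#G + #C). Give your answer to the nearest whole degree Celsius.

50°C

Base counts: A=8, T=9, G=3, C=1 (length 21).
Tm = 2·(8+9) + 4·(3+1) = 2·17 + 4·4 = 34 + 16 = 50°C.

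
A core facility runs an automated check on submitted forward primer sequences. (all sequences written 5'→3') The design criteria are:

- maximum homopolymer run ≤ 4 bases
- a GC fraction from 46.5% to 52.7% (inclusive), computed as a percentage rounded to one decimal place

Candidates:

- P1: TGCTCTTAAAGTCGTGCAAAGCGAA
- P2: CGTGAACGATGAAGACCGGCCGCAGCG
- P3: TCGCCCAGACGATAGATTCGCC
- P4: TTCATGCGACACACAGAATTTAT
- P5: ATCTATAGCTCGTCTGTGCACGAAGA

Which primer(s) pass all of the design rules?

None of the candidates satisfy all criteria.

P1 (25 nt, A=8 T=6 G=6 C=5): longest run = 3 ✓; GC 11/25 = 44.0%, outside 46.5–52.7% ✗ — fails.
P2 (27 nt, A=7 T=2 G=10 C=8): longest run = 2 ✓; GC 18/27 = 66.7%, outside 46.5–52.7% ✗ — fails.
P3 (22 nt, A=5 T=4 G=5 C=8): longest run = 3 ✓; GC 13/22 = 59.1%, outside 46.5–52.7% ✗ — fails.
P4 (23 nt, A=8 T=7 G=3 C=5): longest run = 3 ✓; GC 8/23 = 34.8%, outside 46.5–52.7% ✗ — fails.
P5 (26 nt, A=7 T=7 G=6 C=6): longest run = 2 ✓; GC 12/26 = 46.2%, outside 46.5–52.7% ✗ — fails.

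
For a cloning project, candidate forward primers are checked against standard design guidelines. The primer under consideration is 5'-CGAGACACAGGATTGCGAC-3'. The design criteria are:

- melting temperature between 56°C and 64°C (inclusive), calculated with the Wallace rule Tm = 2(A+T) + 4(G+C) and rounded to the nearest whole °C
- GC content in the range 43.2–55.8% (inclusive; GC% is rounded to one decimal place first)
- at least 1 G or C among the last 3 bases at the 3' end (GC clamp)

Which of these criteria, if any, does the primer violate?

Fails: GC content.

Base counts: A=6, T=2, G=6, C=5 (length 19).
Tm: Tm = 2·8 + 4·11 = 60°C ✓
GC content: GC 11/19 = 57.9%, outside 43.2–55.8% ✗
GC clamp: 3' end GAC has 2 G/C ✓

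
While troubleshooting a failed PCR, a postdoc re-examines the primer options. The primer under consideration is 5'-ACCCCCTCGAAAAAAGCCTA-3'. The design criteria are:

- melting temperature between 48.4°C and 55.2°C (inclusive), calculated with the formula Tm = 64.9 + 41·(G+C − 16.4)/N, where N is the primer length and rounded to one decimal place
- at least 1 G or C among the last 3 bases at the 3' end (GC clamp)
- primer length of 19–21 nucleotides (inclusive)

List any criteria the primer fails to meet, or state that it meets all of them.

Meets all criteria.

Base counts: A=8, T=2, G=2, C=8 (length 20).
Tm: Tm = 64.9 + 41·(10 − 16.4)/20 = 51.8°C ✓
GC clamp: 3' end CTA has 1 G/C ✓
length: length 20 ✓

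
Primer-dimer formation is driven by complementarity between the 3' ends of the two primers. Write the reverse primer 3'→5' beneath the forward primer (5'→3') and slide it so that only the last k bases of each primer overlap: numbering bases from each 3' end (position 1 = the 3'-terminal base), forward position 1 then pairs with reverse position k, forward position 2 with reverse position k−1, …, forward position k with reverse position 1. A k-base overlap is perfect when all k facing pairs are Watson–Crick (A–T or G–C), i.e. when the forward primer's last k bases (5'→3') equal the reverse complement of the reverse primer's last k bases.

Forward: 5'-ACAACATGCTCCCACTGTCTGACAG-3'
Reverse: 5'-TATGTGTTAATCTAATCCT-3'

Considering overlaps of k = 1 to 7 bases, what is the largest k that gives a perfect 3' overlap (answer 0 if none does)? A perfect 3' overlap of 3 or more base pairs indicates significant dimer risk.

Last 7 bases (5'→3') — forward …CTGACAG, reverse …TAATCCT.
Reverse complement of the reverse primer's last 7 bases: AGGATTA; its first k bases are the reverse complement of the reverse primer's last k bases, so a perfect k-base overlap needs the forward primer's last k bases to equal them.
Comparing (forward last k vs required): k=1: G vs A ✗; k=2: AG vs AG ✓; k=3: CAG vs AGG ✗; k=4: ACAG vs AGGA ✗; k=5: GACAG vs AGGAT ✗; k=6: TGACAG vs AGGATT ✗; k=7: CTGACAG vs AGGATTA ✗.
Only k = 2 is perfect, so the longest perfect 3' overlap is 2.

Longest perfect overlap: 2 complementary base pairs; below the dimer-risk threshold (threshold 3).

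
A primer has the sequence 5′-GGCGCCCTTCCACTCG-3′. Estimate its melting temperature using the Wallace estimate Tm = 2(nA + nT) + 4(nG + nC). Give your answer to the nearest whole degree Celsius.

56°C

Base counts: A=1, T=3, G=4, C=8 (length 16).
Tm = 2·(1+3) + 4·(4+8) = 2·4 + 4·12 = 8 + 48 = 56°C.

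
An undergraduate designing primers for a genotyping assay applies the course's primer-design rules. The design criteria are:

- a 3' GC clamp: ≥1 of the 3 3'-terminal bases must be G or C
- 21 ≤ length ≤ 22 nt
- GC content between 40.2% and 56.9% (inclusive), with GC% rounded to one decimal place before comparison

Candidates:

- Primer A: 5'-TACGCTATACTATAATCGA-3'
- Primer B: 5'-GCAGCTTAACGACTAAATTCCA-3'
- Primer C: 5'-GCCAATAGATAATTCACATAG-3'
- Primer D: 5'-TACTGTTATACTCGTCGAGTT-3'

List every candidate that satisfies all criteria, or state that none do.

Primer B only.

Primer A (19 nt, A=7 T=6 G=2 C=4): 3' end CGA has 2 G/C ✓; length 19, outside 21–22 ✗; GC 6/19 = 31.6%, outside 40.2–56.9% ✗ — fails.
Primer B (22 nt, A=8 T=5 G=3 C=6): 3' end CCA has 2 G/C ✓; length 22 ✓; GC 9/22 = 40.9% ✓ — passes.
Primer C (21 nt, A=9 T=5 G=3 C=4): 3' end TAG has 1 G/C ✓; length 21 ✓; GC 7/21 = 33.3%, outside 40.2–56.9% ✗ — fails.
Primer D (21 nt, A=4 T=9 G=4 C=4): 3' end GTT has 1 G/C ✓; length 21 ✓; GC 8/21 = 38.1%, outside 40.2–56.9% ✗ — fails.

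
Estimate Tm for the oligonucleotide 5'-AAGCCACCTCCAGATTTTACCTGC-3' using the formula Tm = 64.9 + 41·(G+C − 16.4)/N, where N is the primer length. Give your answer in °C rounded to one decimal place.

57.4°C

Base counts: A=6, T=6, G=3, C=9; G+C = 12, N = 24.
Tm = 64.9 + 41·(12 − 16.4)/24 = 64.9 + -180.40/24 = 57.4°C.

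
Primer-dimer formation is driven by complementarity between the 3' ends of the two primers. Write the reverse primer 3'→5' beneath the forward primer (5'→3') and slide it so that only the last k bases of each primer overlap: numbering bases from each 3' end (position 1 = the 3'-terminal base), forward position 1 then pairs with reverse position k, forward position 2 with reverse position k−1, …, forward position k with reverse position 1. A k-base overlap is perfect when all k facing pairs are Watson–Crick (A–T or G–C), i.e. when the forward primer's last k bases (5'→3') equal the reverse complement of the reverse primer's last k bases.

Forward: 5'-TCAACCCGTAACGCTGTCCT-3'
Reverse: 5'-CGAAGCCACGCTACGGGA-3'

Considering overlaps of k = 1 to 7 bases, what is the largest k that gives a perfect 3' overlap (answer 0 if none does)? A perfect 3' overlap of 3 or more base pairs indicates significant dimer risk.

Longest perfect overlap: 1 complementary base pair; below the dimer-risk threshold (threshold 3).

Last 7 bases (5'→3') — forward …CTGTCCT, reverse …TACGGGA.
Reverse complement of the reverse primer's last 7 bases: TCCCGTA; its first k bases are the reverse complement of the reverse primer's last k bases, so a perfect k-base overlap needs the forward primer's last k bases to equal them.
Comparing (forward last k vs required): k=1: T vs T ✓; k=2: CT vs TC ✗; k=3: CCT vs TCC ✗; k=4: TCCT vs TCCC ✗; k=5: GTCCT vs TCCCG ✗; k=6: TGTCCT vs TCCCGT ✗; k=7: CTGTCCT vs TCCCGTA ✗.
Only k = 1 is perfect, so the longest perfect 3' overlap is 1.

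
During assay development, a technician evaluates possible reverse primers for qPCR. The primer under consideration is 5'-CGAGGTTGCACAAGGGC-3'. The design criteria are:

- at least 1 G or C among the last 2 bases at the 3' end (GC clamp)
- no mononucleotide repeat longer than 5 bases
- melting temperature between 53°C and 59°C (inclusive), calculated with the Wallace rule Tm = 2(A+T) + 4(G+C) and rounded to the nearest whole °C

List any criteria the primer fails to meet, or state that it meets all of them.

Base counts: A=4, T=2, G=7, C=4 (length 17).
GC clamp: 3' end GC has 2 G/C ✓
homopolymer run: longest run = 3 ✓
Tm: Tm = 2·6 + 4·11 = 56°C ✓

Meets all criteria.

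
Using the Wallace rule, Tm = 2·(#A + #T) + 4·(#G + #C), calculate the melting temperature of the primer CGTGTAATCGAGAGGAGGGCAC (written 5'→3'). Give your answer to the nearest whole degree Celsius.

70°C

Base counts: A=6, T=3, G=9, C=4 (length 22).
Tm = 2·(6+3) + 4·(9+4) = 2·9 + 4·13 = 18 + 52 = 70°C.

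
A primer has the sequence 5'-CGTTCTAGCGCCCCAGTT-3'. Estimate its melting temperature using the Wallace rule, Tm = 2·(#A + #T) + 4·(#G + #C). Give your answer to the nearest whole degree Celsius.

Base counts: A=2, T=5, G=4, C=7 (length 18).
Tm = 2·(2+5) + 4·(4+7) = 2·7 + 4·11 = 14 + 44 = 58°C.

58°C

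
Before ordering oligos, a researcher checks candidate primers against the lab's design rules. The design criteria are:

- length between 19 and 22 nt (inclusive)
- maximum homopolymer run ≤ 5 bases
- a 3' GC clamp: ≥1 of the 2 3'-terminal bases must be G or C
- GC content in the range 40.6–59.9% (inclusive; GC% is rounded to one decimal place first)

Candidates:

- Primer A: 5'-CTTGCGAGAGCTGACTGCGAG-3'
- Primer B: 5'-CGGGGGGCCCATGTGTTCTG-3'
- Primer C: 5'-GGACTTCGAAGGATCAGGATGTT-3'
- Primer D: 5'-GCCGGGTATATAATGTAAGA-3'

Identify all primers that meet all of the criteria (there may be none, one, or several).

None of the candidates satisfy all criteria.

Primer A (21 nt, A=4 T=4 G=8 C=5): length 21 ✓; longest run = 2 ✓; 3' end AG has 1 G/C ✓; GC 13/21 = 61.9%, outside 40.6–59.9% ✗ — fails.
Primer B (20 nt, A=1 T=5 G=9 C=5): length 20 ✓; longest run = 6, exceeds 5 ✗; 3' end TG has 1 G/C ✓; GC 14/20 = 70.0%, outside 40.6–59.9% ✗ — fails.
Primer C (23 nt, A=6 T=6 G=8 C=3): length 23, outside 19–22 ✗; longest run = 2 ✓; 3' end TT has 0 G/C, need ≥1 ✗; GC 11/23 = 47.8% ✓ — fails.
Primer D (20 nt, A=7 T=5 G=6 C=2): length 20 ✓; longest run = 3 ✓; 3' end GA has 1 G/C ✓; GC 8/20 = 40.0%, outside 40.6–59.9% ✗ — fails.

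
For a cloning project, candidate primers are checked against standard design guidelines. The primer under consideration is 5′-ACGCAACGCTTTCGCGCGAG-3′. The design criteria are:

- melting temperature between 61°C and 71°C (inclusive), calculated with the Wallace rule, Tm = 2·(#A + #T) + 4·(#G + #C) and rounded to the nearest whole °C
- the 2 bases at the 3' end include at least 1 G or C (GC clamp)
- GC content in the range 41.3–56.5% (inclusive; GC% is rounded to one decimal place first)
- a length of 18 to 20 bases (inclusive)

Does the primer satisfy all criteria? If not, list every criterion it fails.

Fails: GC content.

Base counts: A=4, T=3, G=6, C=7 (length 20).
Tm: Tm = 2·7 + 4·13 = 66°C ✓
GC clamp: 3' end AG has 1 G/C ✓
GC content: GC 13/20 = 65.0%, outside 41.3–56.5% ✗
length: length 20 ✓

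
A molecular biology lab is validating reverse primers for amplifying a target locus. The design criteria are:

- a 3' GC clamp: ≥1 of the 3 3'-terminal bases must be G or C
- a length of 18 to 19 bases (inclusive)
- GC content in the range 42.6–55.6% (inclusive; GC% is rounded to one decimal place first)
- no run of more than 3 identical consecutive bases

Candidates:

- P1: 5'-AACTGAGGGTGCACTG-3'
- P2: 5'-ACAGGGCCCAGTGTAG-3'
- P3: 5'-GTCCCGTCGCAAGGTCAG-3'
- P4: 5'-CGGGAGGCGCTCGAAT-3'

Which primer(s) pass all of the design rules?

P1 (16 nt, A=4 T=3 G=6 C=3): 3' end CTG has 2 G/C ✓; length 16, outside 18–19 ✗; GC 9/16 = 56.3%, outside 42.6–55.6% ✗; longest run = 3 ✓ — fails.
P2 (16 nt, A=4 T=2 G=6 C=4): 3' end TAG has 1 G/C ✓; length 16, outside 18–19 ✗; GC 10/16 = 62.5%, outside 42.6–55.6% ✗; longest run = 3 ✓ — fails.
P3 (18 nt, A=3 T=3 G=6 C=6): 3' end CAG has 2 G/C ✓; length 18 ✓; GC 12/18 = 66.7%, outside 42.6–55.6% ✗; longest run = 3 ✓ — fails.
P4 (16 nt, A=3 T=2 G=7 C=4): 3' end AAT has 0 G/C, need ≥1 ✗; length 16, outside 18–19 ✗; GC 11/16 = 68.8%, outside 42.6–55.6% ✗; longest run = 3 ✓ — fails.

None of the candidates satisfy all criteria.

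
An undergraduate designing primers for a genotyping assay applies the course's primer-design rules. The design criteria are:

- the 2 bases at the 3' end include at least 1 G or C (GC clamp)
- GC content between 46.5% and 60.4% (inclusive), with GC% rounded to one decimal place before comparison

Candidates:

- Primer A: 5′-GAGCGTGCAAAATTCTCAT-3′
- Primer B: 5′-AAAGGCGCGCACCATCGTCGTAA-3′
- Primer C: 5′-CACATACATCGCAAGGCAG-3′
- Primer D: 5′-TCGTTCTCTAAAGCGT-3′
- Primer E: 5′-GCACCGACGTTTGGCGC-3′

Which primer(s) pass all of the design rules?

Primer C only.

Primer A (19 nt, A=6 T=5 G=4 C=4): 3' end AT has 0 G/C, need ≥1 ✗; GC 8/19 = 42.1%, outside 46.5–60.4% ✗ — fails.
Primer B (23 nt, A=7 T=3 G=6 C=7): 3' end AA has 0 G/C, need ≥1 ✗; GC 13/23 = 56.5% ✓ — fails.
Primer C (19 nt, A=7 T=2 G=4 C=6): 3' end AG has 1 G/C ✓; GC 10/19 = 52.6% ✓ — passes.
Primer D (16 nt, A=3 T=6 G=3 C=4): 3' end GT has 1 G/C ✓; GC 7/16 = 43.8%, outside 46.5–60.4% ✗ — fails.
Primer E (17 nt, A=2 T=3 G=6 C=6): 3' end GC has 2 G/C ✓; GC 12/17 = 70.6%, outside 46.5–60.4% ✗ — fails.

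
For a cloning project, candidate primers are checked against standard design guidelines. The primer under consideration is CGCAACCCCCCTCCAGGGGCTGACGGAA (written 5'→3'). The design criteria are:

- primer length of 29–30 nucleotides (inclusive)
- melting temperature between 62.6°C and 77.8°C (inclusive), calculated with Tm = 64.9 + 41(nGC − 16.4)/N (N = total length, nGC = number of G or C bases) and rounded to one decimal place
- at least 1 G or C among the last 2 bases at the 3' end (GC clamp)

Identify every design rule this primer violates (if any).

Base counts: A=6, T=2, G=8, C=12 (length 28).
length: length 28, outside 29–30 ✗
Tm: Tm = 64.9 + 41·(20 − 16.4)/28 = 70.2°C ✓
GC clamp: 3' end AA has 0 G/C, need ≥1 ✗

Fails: length, GC clamp.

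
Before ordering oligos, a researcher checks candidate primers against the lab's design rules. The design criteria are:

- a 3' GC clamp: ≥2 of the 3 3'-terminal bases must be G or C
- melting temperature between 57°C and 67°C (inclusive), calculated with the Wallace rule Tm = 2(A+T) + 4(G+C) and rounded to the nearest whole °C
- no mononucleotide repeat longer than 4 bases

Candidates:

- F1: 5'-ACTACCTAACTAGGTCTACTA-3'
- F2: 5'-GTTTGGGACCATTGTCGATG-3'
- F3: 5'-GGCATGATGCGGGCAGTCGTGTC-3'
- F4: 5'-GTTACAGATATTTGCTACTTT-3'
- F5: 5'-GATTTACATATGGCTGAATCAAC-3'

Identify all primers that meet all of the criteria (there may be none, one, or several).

F1 (21 nt, A=7 T=6 G=2 C=6): 3' end CTA has 1 G/C, need ≥2 ✗; Tm = 2·13 + 4·8 = 58°C ✓; longest run = 2 ✓ — fails.
F2 (20 nt, A=3 T=7 G=7 C=3): 3' end ATG has 1 G/C, need ≥2 ✗; Tm = 2·10 + 4·10 = 60°C ✓; longest run = 3 ✓ — fails.
F3 (23 nt, A=3 T=5 G=10 C=5): 3' end GTC has 2 G/C ✓; Tm = 2·8 + 4·15 = 76°C, outside 57–67°C ✗; longest run = 3 ✓ — fails.
F4 (21 nt, A=5 T=10 G=3 C=3): 3' end TTT has 0 G/C, need ≥2 ✗; Tm = 2·15 + 4·6 = 54°C, outside 57–67°C ✗; longest run = 3 ✓ — fails.
F5 (23 nt, A=8 T=7 G=4 C=4): 3' end AAC has 1 G/C, need ≥2 ✗; Tm = 2·15 + 4·8 = 62°C ✓; longest run = 3 ✓ — fails.

None of the candidates satisfy all criteria.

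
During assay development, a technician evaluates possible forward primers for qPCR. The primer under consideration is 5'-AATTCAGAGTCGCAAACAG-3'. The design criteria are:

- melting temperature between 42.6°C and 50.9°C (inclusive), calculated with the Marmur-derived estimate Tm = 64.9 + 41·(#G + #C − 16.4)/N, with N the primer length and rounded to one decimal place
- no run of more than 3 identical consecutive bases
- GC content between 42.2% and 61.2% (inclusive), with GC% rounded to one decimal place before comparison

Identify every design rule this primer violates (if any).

Base counts: A=8, T=3, G=4, C=4 (length 19).
Tm: Tm = 64.9 + 41·(8 − 16.4)/19 = 46.8°C ✓
homopolymer run: longest run = 3 ✓
GC content: GC 8/19 = 42.1%, outside 42.2–61.2% ✗

Fails: GC content.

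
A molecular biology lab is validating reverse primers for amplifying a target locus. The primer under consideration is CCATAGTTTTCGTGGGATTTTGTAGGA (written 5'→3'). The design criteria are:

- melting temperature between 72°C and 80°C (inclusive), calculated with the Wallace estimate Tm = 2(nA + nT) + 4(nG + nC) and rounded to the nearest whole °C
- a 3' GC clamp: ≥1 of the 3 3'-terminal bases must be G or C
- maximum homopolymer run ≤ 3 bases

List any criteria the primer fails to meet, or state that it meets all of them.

Fails: homopolymer run.

Base counts: A=5, T=11, G=8, C=3 (length 27).
Tm: Tm = 2·16 + 4·11 = 76°C ✓
GC clamp: 3' end GGA has 2 G/C ✓
homopolymer run: longest run = 4, exceeds 3 ✗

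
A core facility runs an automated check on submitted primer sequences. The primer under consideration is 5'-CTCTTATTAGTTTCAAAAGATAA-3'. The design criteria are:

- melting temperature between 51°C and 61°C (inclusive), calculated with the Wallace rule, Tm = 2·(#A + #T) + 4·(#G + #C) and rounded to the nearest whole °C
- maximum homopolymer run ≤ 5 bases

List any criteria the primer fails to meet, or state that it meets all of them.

Base counts: A=9, T=9, G=2, C=3 (length 23).
Tm: Tm = 2·18 + 4·5 = 56°C ✓
homopolymer run: longest run = 4 ✓

Meets all criteria.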